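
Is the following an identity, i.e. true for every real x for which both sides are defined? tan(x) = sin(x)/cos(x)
Yes, this is an identity.

Claim: tan(x) = sin(x)/cos(x).
Reasoning: For an angle x whose terminal point on the unit circle is (cos x, sin x), tan(x) is defined as the ratio (second coordinate)/(first coordinate) = sin(x)/cos(x), wherever cos(x) ≠ 0.
So the two sides agree for every real x for which both sides are defined.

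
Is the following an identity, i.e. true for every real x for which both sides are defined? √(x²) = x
Claim: √(x²) = x.
Test a specific point where both sides are defined: x = -3.
LHS = √(x²) ≈ 3.0000
RHS = x ≈ -3.0000
Since 3.0000 ≠ -3.0000, the equation fails at this point, so it cannot hold for every real x for which both sides are defined.
√(x²) = |x|, which differs from x whenever x < 0 (both sides are defined for every real x).

Conclusion: No, this is NOT an identity.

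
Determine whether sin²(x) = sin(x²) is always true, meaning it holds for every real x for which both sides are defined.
No, this is NOT an identity.

Claim: sin²(x) = sin(x²).
Test a specific point where both sides are defined: x = -π/3.
LHS = sin²(x) ≈ 0.7500
RHS = sin(x²) ≈ 0.8897
Since 0.7500 ≠ 0.8897, the equation fails at this point, so it cannot hold for every real x for which both sides are defined.
sin²(x) means (sin x)², squaring the output; sin(x²) squares the input. These are different functions.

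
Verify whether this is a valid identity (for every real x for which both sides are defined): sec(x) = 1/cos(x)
Claim: sec(x) = 1/cos(x).
Reasoning: sec(x) is by definition the reciprocal of cos(x), wherever cos(x) ≠ 0.
So the two sides agree for every real x for which both sides are defined.

Conclusion: Yes, this is an identity.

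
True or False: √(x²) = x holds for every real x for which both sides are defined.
False.

Claim: √(x²) = x.
Test a specific point where both sides are defined: x = -2.
LHS = √(x²) ≈ 2.0000
RHS = x ≈ -2.0000
Since 2.0000 ≠ -2.0000, the equation fails at this point, so it cannot hold for every real x for which both sides are defined.
√(x²) = |x|, which differs from x whenever x < 0 (both sides are defined for every real x).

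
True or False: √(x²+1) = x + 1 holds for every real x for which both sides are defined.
False.

Claim: √(x²+1) = x + 1.
Test a specific point where both sides are defined: x = -1.
LHS = √(x²+1) ≈ 1.4142
RHS = x + 1 ≈ 0.0000
Since 1.4142 ≠ 0.0000, the equation fails at this point, so it cannot hold for every real x for which both sides are defined.
(x+1)² = x² + 2x + 1 ≠ x² + 1 unless x = 0.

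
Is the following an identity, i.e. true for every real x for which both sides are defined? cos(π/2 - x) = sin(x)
Yes, this is an identity.

Claim: cos(π/2 - x) = sin(x).
Reasoning: Use cos(u - v) = cos(u)cos(v) + sin(u)sin(v) with u = π/2, v = x: cos(π/2)cos(x) + sin(π/2)sin(x) = 0·cos(x) + 1·sin(x) = sin(x).
So the two sides agree for every real x for which both sides are defined.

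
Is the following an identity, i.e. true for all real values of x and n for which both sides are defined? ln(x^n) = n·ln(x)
Yes, this is an identity.

Claim: ln(x^n) = n·ln(x).
Reasoning: The right side requires x > 0. For x > 0, x^n = (e^(ln x))^n = e^(n·ln x), so taking ln of both sides gives ln(x^n) = n·ln(x).
So the two sides agree for all real values of x and n for which both sides are defined.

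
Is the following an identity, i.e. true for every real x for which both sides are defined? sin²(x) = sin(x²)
Claim: sin²(x) = sin(x²).
Test a specific point where both sides are defined: x = -π/2.
LHS = sin²(x) ≈ 1.0000
RHS = sin(x²) ≈ 0.6243
Since 1.0000 ≠ 0.6243, the equation fails at this point, so it cannot hold for every real x for which both sides are defined.
sin²(x) means (sin x)², squaring the output; sin(x²) squares the input. These are different functions.

Conclusion: No, this is NOT an identity.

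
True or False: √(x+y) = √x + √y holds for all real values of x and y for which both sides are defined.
False.

Claim: √(x+y) = √x + √y.
Test a specific point where both sides are defined: x = 3/2, y = 3/2.
LHS = √(x+y) ≈ 1.7321
RHS = √x + √y ≈ 2.4495
Since 1.7321 ≠ 2.4495, the equation fails at this point, so it cannot hold for all real values of x and y for which both sides are defined.
Squaring the right side gives x + 2√(xy) + y, not x + y.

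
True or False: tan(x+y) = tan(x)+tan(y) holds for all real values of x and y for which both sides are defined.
False.

Claim: tan(x+y) = tan(x)+tan(y).
Test a specific point where both sides are defined: x = -π/4, y = π/6.
LHS = tan(x+y) ≈ -0.2679
RHS = tan(x)+tan(y) ≈ -0.4226
Since -0.2679 ≠ -0.4226, the equation fails at this point, so it cannot hold for all real values of x and y for which both sides are defined.
The correct formula is tan(x+y) = (tan(x) + tan(y))/(1 - tan(x)tan(y)).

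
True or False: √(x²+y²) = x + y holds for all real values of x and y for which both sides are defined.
False.

Claim: √(x²+y²) = x + y.
Test a specific point where both sides are defined: x = 5, y = 3.
LHS = √(x²+y²) ≈ 5.8310
RHS = x + y ≈ 8.0000
Since 5.8310 ≠ 8.0000, the equation fails at this point, so it cannot hold for all real values of x and y for which both sides are defined.
(x+y)² = x² + 2xy + y², not x² + y², so the square root does not split this way.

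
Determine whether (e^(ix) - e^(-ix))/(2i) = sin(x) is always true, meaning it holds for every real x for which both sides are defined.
Yes, this is an identity.

Claim: (e^(ix) - e^(-ix))/(2i) = sin(x).
Reasoning: By Euler's formula e^(ix) = cos(x) + i·sin(x) and e^(-ix) = cos(x) - i·sin(x). Subtracting cancels the cosine terms: e^(ix) - e^(-ix) = 2i·sin(x); divide by 2i.
So the two sides agree for every real x for which both sides are defined.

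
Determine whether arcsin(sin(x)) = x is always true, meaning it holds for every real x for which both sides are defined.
No, this is NOT an identity.

Claim: arcsin(sin(x)) = x.
Test a specific point where both sides are defined: x = 2π/3.
LHS = arcsin(sin(x)) ≈ 1.0472
RHS = x ≈ 2.0944
Since 1.0472 ≠ 2.0944, the equation fails at this point, so it cannot hold for every real x for which both sides are defined.
arcsin only returns values in [-π/2, π/2], so arcsin(sin(x)) = x holds only for x in that interval, not for all real x.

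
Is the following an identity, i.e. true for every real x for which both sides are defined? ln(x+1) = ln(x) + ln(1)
No, this is NOT an identity.

Claim: ln(x+1) = ln(x) + ln(1).
Test a specific point where both sides are defined: x = 2.
LHS = ln(x+1) ≈ 1.0986
RHS = ln(x) + ln(1) ≈ 0.6931
Since 1.0986 ≠ 0.6931, the equation fails at this point, so it cannot hold for every real x for which both sides are defined.
ln(1) = 0, so the right side is just ln(x), which differs from ln(x+1).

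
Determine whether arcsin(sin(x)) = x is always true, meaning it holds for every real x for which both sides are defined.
No, this is NOT an identity.

Claim: arcsin(sin(x)) = x.
Test a specific point where both sides are defined: x = 2π/3.
LHS = arcsin(sin(x)) ≈ 1.0472
RHS = x ≈ 2.0944
Since 1.0472 ≠ 2.0944, the equation fails at this point, so it cannot hold for every real x for which both sides are defined.
arcsin only returns values in [-π/2, π/2], so arcsin(sin(x)) = x holds only for x in that interval, not for all real x.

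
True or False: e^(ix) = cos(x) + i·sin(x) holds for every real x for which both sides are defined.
Claim: e^(ix) = cos(x) + i·sin(x).
Reasoning: Euler's formula. Expand e^(ix) = Σ (ix)^k / k!. Since i² = -1, the even-k terms are Σ (-1)^m x^(2m)/(2m)! = cos(x) and the odd-k terms are i · Σ (-1)^m x^(2m+1)/(2m+1)! = i·sin(x).
So the two sides agree for every real x for which both sides are defined.

Conclusion: True.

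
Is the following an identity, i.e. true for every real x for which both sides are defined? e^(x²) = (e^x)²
No, this is NOT an identity.

Claim: e^(x²) = (e^x)².
Test a specific point where both sides are defined: x = -1.
LHS = e^(x²) ≈ 2.7183
RHS = (e^x)² ≈ 0.1353
Since 2.7183 ≠ 0.1353, the equation fails at this point, so it cannot hold for every real x for which both sides are defined.
(e^x)² = e^(2x), and 2x ≠ x² in general.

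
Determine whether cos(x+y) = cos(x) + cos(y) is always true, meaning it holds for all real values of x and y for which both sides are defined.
No, this is NOT an identity.

Claim: cos(x+y) = cos(x) + cos(y).
Test a specific point where both sides are defined: x = -π/3, y = 3π/4.
LHS = cos(x+y) ≈ 0.2588
RHS = cos(x) + cos(y) ≈ -0.2071
Since 0.2588 ≠ -0.2071, the equation fails at this point, so it cannot hold for all real values of x and y for which both sides are defined.
The correct expansion is cos(x+y) = cos(x)cos(y) - sin(x)sin(y); cosine is not additive.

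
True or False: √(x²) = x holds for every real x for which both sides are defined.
Claim: √(x²) = x.
Test a specific point where both sides are defined: x = -3.
LHS = √(x²) ≈ 3.0000
RHS = x ≈ -3.0000
Since 3.0000 ≠ -3.0000, the equation fails at this point, so it cannot hold for every real x for which both sides are defined.
√(x²) = |x|, which differs from x whenever x < 0 (both sides are defined for every real x).

Conclusion: False.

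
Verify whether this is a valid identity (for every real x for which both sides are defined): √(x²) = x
No, this is NOT an identity.

Claim: √(x²) = x.
Test a specific point where both sides are defined: x = -2.
LHS = √(x²) ≈ 2.0000
RHS = x ≈ -2.0000
Since 2.0000 ≠ -2.0000, the equation fails at this point, so it cannot hold for every real x for which both sides are defined.
√(x²) = |x|, which differs from x whenever x < 0 (both sides are defined for every real x).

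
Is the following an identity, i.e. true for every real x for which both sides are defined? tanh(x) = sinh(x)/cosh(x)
Claim: tanh(x) = sinh(x)/cosh(x).
Reasoning: tanh(x) is defined as sinh(x)/cosh(x) = (e^x - e^-x)/(e^x + e^-x); cosh(x) ≥ 1 is never zero, so this holds for every real x.
So the two sides agree for every real x for which both sides are defined.

Conclusion: Yes, this is an identity.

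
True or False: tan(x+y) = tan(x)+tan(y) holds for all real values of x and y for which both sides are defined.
Claim: tan(x+y) = tan(x)+tan(y).
Test a specific point where both sides are defined: x = -π/4, y = π/6.
LHS = tan(x+y) ≈ -0.2679
RHS = tan(x)+tan(y) ≈ -0.4226
Since -0.2679 ≠ -0.4226, the equation fails at this point, so it cannot hold for all real values of x and y for which both sides are defined.
The correct formula is tan(x+y) = (tan(x) + tan(y))/(1 - tan(x)tan(y)).

Conclusion: False.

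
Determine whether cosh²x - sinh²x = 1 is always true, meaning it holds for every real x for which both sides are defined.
Yes, this is an identity.

Claim: cosh²x - sinh²x = 1.
Reasoning: With cosh(x) = (e^x + e^-x)/2 and sinh(x) = (e^x - e^-x)/2: cosh²x = (e^(2x) + 2 + e^(-2x))/4 and sinh²x = (e^(2x) - 2 + e^(-2x))/4. Subtracting leaves 4/4 = 1.
So the two sides agree for every real x for which both sides are defined.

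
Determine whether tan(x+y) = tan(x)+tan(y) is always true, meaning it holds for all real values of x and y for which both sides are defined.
No, this is NOT an identity.

Claim: tan(x+y) = tan(x)+tan(y).
Test a specific point where both sides are defined: x = -π/3, y = π/4.
LHS = tan(x+y) ≈ -0.2679
RHS = tan(x)+tan(y) ≈ -0.7321
Since -0.2679 ≠ -0.7321, the equation fails at this point, so it cannot hold for all real values of x and y for which both sides are defined.
The correct formula is tan(x+y) = (tan(x) + tan(y))/(1 - tan(x)tan(y)).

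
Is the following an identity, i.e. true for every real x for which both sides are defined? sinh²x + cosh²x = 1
Claim: sinh²x + cosh²x = 1.
Test a specific point where both sides are defined: x = -1.
LHS = sinh²x + cosh²x ≈ 3.7622
RHS = 1 ≈ 1.0000
Since 3.7622 ≠ 1.0000, the equation fails at this point, so it cannot hold for every real x for which both sides are defined.
The correct hyperbolic identity is cosh²x - sinh²x = 1 (a difference); the sum sinh²x + cosh²x equals cosh(2x).

Conclusion: No, this is NOT an identity.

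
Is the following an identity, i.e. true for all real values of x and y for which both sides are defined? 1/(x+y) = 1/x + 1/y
No, this is NOT an identity.

Claim: 1/(x+y) = 1/x + 1/y.
Test a specific point where both sides are defined: x = 3/2, y = 3.
LHS = 1/(x+y) ≈ 0.2222
RHS = 1/x + 1/y ≈ 1.0000
Since 0.2222 ≠ 1.0000, the equation fails at this point, so it cannot hold for all real values of x and y for which both sides are defined.
1/x + 1/y = (x+y)/(xy), which is not 1/(x+y).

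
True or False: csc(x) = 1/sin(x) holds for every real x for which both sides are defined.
Claim: csc(x) = 1/sin(x).
Reasoning: csc(x) is by definition the reciprocal of sin(x), wherever sin(x) ≠ 0.
So the two sides agree for every real x for which both sides are defined.

Conclusion: True.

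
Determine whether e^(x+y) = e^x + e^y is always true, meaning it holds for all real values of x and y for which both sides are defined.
Claim: e^(x+y) = e^x + e^y.
Test a specific point where both sides are defined: x = 1/2, y = -2.
LHS = e^(x+y) ≈ 0.2231
RHS = e^x + e^y ≈ 1.7841
Since 0.2231 ≠ 1.7841, the equation fails at this point, so it cannot hold for all real values of x and y for which both sides are defined.
The correct rule is e^(x+y) = e^x · e^y (a product, not a sum).

Conclusion: No, this is NOT an identity.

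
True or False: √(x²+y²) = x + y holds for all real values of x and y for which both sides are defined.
Claim: √(x²+y²) = x + y.
Test a specific point where both sides are defined: x = 3/2, y = -1.
LHS = √(x²+y²) ≈ 1.8028
RHS = x + y ≈ 0.5000
Since 1.8028 ≠ 0.5000, the equation fails at this point, so it cannot hold for all real values of x and y for which both sides are defined.
(x+y)² = x² + 2xy + y², not x² + y², so the square root does not split this way.

Conclusion: False.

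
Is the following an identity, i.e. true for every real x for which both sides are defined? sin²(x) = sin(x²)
Claim: sin²(x) = sin(x²).
Test a specific point where both sides are defined: x = -π/2.
LHS = sin²(x) ≈ 1.0000
RHS = sin(x²) ≈ 0.6243
Since 1.0000 ≠ 0.6243, the equation fails at this point, so it cannot hold for every real x for which both sides are defined.
sin²(x) means (sin x)², squaring the output; sin(x²) squares the input. These are different functions.

Conclusion: No, this is NOT an identity.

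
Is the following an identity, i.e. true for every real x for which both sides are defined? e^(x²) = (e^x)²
No, this is NOT an identity.

Claim: e^(x²) = (e^x)².
Test a specific point where both sides are defined: x = 1/2.
LHS = e^(x²) ≈ 1.2840
RHS = (e^x)² ≈ 2.7183
Since 1.2840 ≠ 2.7183, the equation fails at this point, so it cannot hold for every real x for which both sides are defined.
(e^x)² = e^(2x), and 2x ≠ x² in general.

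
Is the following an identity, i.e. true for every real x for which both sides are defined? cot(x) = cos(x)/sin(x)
Yes, this is an identity.

Claim: cot(x) = cos(x)/sin(x).
Reasoning: cot(x) is defined as 1/tan(x) = 1/(sin(x)/cos(x)) = cos(x)/sin(x), wherever sin(x) ≠ 0.
So the two sides agree for every real x for which both sides are defined.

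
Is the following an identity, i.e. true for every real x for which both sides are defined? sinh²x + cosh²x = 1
Claim: sinh²x + cosh²x = 1.
Test a specific point where both sides are defined: x = 3.
LHS = sinh²x + cosh²x ≈ 201.7156
RHS = 1 ≈ 1.0000
Since 201.7156 ≠ 1.0000, the equation fails at this point, so it cannot hold for every real x for which both sides are defined.
The correct hyperbolic identity is cosh²x - sinh²x = 1 (a difference); the sum sinh²x + cosh²x equals cosh(2x).

Conclusion: No, this is NOT an identity.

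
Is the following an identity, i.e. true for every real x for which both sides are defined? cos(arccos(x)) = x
Claim: cos(arccos(x)) = x.
Reasoning: For -1 ≤ x ≤ 1 (where arccos is defined), arccos(x) is by definition an angle whose cosine equals x. Taking the cosine of that angle returns x. (Note the other order, arccos(cos x) = x, is NOT an identity.)
So the two sides agree for every real x for which both sides are defined.

Conclusion: Yes, this is an identity.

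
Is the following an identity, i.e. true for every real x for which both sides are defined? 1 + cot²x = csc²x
Yes, this is an identity.

Claim: 1 + cot²x = csc²x.
Reasoning: Start from sin²x + cos²x = 1 and divide every term by sin²x (allowed wherever cot x and csc x are defined): 1 + cot²x = 1/sin²x = csc²x.
So the two sides agree for every real x for which both sides are defined.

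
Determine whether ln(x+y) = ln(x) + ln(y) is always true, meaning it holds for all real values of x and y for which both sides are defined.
Claim: ln(x+y) = ln(x) + ln(y).
Test a specific point where both sides are defined: x = 4, y = 1.
LHS = ln(x+y) ≈ 1.6094
RHS = ln(x) + ln(y) ≈ 1.3863
Since 1.6094 ≠ 1.3863, the equation fails at this point, so it cannot hold for all real values of x and y for which both sides are defined.
ln(x) + ln(y) = ln(xy), not ln(x+y).

Conclusion: No, this is NOT an identity.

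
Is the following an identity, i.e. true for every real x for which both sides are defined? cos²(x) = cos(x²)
Claim: cos²(x) = cos(x²).
Test a specific point where both sides are defined: x = π.
LHS = cos²(x) ≈ 1.0000
RHS = cos(x²) ≈ -0.9027
Since 1.0000 ≠ -0.9027, the equation fails at this point, so it cannot hold for every real x for which both sides are defined.
cos²(x) means (cos x)², squaring the output; cos(x²) squares the input. These are different functions.

Conclusion: No, this is NOT an identity.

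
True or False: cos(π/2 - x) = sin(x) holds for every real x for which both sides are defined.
Claim: cos(π/2 - x) = sin(x).
Reasoning: Use cos(u - v) = cos(u)cos(v) + sin(u)sin(v) with u = π/2, v = x: cos(π/2)cos(x) + sin(π/2)sin(x) = 0·cos(x) + 1·sin(x) = sin(x).
So the two sides agree for every real x for which both sides are defined.

Conclusion: True.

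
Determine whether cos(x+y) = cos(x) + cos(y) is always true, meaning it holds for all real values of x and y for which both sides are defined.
Claim: cos(x+y) = cos(x) + cos(y).
Test a specific point where both sides are defined: x = π/3, y = 2π/3.
LHS = cos(x+y) ≈ -1.0000
RHS = cos(x) + cos(y) ≈ 0.0000
Since -1.0000 ≠ 0.0000, the equation fails at this point, so it cannot hold for all real values of x and y for which both sides are defined.
The correct expansion is cos(x+y) = cos(x)cos(y) - sin(x)sin(y); cosine is not additive.

Conclusion: No, this is NOT an identity.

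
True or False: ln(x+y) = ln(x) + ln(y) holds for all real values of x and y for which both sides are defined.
False.

Claim: ln(x+y) = ln(x) + ln(y).
Test a specific point where both sides are defined: x = 5, y = 4.
LHS = ln(x+y) ≈ 2.1972
RHS = ln(x) + ln(y) ≈ 2.9957
Since 2.1972 ≠ 2.9957, the equation fails at this point, so it cannot hold for all real values of x and y for which both sides are defined.
ln(x) + ln(y) = ln(xy), not ln(x+y).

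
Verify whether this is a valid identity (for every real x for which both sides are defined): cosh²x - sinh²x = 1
Claim: cosh²x - sinh²x = 1.
Reasoning: With cosh(x) = (e^x + e^-x)/2 and sinh(x) = (e^x - e^-x)/2: cosh²x = (e^(2x) + 2 + e^(-2x))/4 and sinh²x = (e^(2x) - 2 + e^(-2x))/4. Subtracting leaves 4/4 = 1.
So the two sides agree for every real x for which both sides are defined.

Conclusion: Yes, this is an identity.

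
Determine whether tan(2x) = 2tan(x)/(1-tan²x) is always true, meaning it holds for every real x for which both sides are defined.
Yes, this is an identity.

Claim: tan(2x) = 2tan(x)/(1-tan²x).
Reasoning: tan(2x) = sin(2x)/cos(2x) = 2sin(x)cos(x) / (cos²x - sin²x). Divide numerator and denominator by cos²x: 2tan(x) / (1 - tan²x).
So the two sides agree for every real x for which both sides are defined.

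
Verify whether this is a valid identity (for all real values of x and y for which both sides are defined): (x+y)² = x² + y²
Claim: (x+y)² = x² + y².
Test a specific point where both sides are defined: x = 2, y = -3.
LHS = (x+y)² ≈ 1.0000
RHS = x² + y² ≈ 13.0000
Since 1.0000 ≠ 13.0000, the equation fails at this point, so it cannot hold for all real values of x and y for which both sides are defined.
The correct expansion is (x+y)² = x² + 2xy + y²; the cross term 2xy is missing.

Conclusion: No, this is NOT an identity.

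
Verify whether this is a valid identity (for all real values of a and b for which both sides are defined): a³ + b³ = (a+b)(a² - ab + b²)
Claim: a³ + b³ = (a+b)(a² - ab + b²).
Reasoning: Expand the right side: (a+b)(a² - ab + b²) = a³ - a²b + ab² + a²b - ab² + b³ = a³ + b³ (the middle terms cancel in pairs).
So the two sides agree for all real values of a and b for which both sides are defined.

Conclusion: Yes, this is an identity.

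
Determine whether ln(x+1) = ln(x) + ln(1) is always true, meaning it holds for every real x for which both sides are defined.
Claim: ln(x+1) = ln(x) + ln(1).
Test a specific point where both sides are defined: x = 5.
LHS = ln(x+1) ≈ 1.7918
RHS = ln(x) + ln(1) ≈ 1.6094
Since 1.7918 ≠ 1.6094, the equation fails at this point, so it cannot hold for every real x for which both sides are defined.
ln(1) = 0, so the right side is just ln(x), which differs from ln(x+1).

Conclusion: No, this is NOT an identity.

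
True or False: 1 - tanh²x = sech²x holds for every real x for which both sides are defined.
True.

Claim: 1 - tanh²x = sech²x.
Reasoning: Divide cosh²x - sinh²x = 1 through by cosh²x (never zero): 1 - tanh²x = 1/cosh²x = sech²x.
So the two sides agree for every real x for which both sides are defined.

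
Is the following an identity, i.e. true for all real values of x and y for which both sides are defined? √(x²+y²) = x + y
Claim: √(x²+y²) = x + y.
Test a specific point where both sides are defined: x = 4, y = 1/2.
LHS = √(x²+y²) ≈ 4.0311
RHS = x + y ≈ 4.5000
Since 4.0311 ≠ 4.5000, the equation fails at this point, so it cannot hold for all real values of x and y for which both sides are defined.
(x+y)² = x² + 2xy + y², not x² + y², so the square root does not split this way.

Conclusion: No, this is NOT an identity.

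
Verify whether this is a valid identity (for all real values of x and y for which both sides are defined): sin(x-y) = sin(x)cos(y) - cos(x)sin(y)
Claim: sin(x-y) = sin(x)cos(y) - cos(x)sin(y).
Reasoning: Replace y by -y in sin(x+y) = sin(x)cos(y) + cos(x)sin(y) and use cos(-y) = cos(y), sin(-y) = -sin(y): sin(x-y) = sin(x)cos(y) - cos(x)sin(y).
So the two sides agree for all real values of x and y for which both sides are defined.

Conclusion: Yes, this is an identity.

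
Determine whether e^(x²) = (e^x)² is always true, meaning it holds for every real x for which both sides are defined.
No, this is NOT an identity.

Claim: e^(x²) = (e^x)².
Test a specific point where both sides are defined: x = 1/2.
LHS = e^(x²) ≈ 1.2840
RHS = (e^x)² ≈ 2.7183
Since 1.2840 ≠ 2.7183, the equation fails at this point, so it cannot hold for every real x for which both sides are defined.
(e^x)² = e^(2x), and 2x ≠ x² in general.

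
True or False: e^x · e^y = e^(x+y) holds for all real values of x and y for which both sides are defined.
True.

Claim: e^x · e^y = e^(x+y).
Reasoning: This is the law of exponents for a common base: multiplying powers adds exponents. E.g. from the series, (Σ x^j/j!)(Σ y^k/k!) = Σ_m (Σ_{j+k=m} x^j y^k/(j!k!)) = Σ_m (x+y)^m/m! by the binomial theorem.
So the two sides agree for all real values of x and y for which both sides are defined.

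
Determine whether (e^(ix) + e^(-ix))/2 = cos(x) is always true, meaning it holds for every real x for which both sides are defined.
Yes, this is an identity.

Claim: (e^(ix) + e^(-ix))/2 = cos(x).
Reasoning: By Euler's formula e^(ix) = cos(x) + i·sin(x) and e^(-ix) = cos(x) - i·sin(x). Adding cancels the sine terms: e^(ix) + e^(-ix) = 2cos(x); divide by 2.
So the two sides agree for every real x for which both sides are defined.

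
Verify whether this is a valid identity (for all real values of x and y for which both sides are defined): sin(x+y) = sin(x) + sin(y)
Claim: sin(x+y) = sin(x) + sin(y).
Test a specific point where both sides are defined: x = 3π/4, y = π/3.
LHS = sin(x+y) ≈ -0.2588
RHS = sin(x) + sin(y) ≈ 1.5731
Since -0.2588 ≠ 1.5731, the equation fails at this point, so it cannot hold for all real values of x and y for which both sides are defined.
The correct expansion is sin(x+y) = sin(x)cos(y) + cos(x)sin(y); sine is not additive.

Conclusion: No, this is NOT an identity.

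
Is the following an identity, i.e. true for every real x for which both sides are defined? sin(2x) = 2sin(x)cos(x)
Claim: sin(2x) = 2sin(x)cos(x).
Reasoning: Put y = x in the addition formula sin(x+y) = sin(x)cos(y) + cos(x)sin(y): sin(2x) = sin(x)cos(x) + cos(x)sin(x) = 2sin(x)cos(x).
So the two sides agree for every real x for which both sides are defined.

Conclusion: Yes, this is an identity.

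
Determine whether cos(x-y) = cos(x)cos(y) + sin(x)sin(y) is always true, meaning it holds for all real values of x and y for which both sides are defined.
Claim: cos(x-y) = cos(x)cos(y) + sin(x)sin(y).
Reasoning: Replace y by -y in cos(x+y) = cos(x)cos(y) - sin(x)sin(y) and use cos(-y) = cos(y), sin(-y) = -sin(y): cos(x-y) = cos(x)cos(y) + sin(x)sin(y).
So the two sides agree for all real values of x and y for which both sides are defined.

Conclusion: Yes, this is an identity.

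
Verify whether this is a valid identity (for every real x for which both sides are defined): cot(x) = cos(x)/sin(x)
Yes, this is an identity.

Claim: cot(x) = cos(x)/sin(x).
Reasoning: cot(x) is defined as 1/tan(x) = 1/(sin(x)/cos(x)) = cos(x)/sin(x), wherever sin(x) ≠ 0.
So the two sides agree for every real x for which both sides are defined.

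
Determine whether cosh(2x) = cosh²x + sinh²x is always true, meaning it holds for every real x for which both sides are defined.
Yes, this is an identity.

Claim: cosh(2x) = cosh²x + sinh²x.
Reasoning: cosh²x = (e^(2x) + 2 + e^(-2x))/4 and sinh²x = (e^(2x) - 2 + e^(-2x))/4. Adding gives (2e^(2x) + 2e^(-2x))/4 = (e^(2x) + e^(-2x))/2 = cosh(2x).
So the two sides agree for every real x for which both sides are defined.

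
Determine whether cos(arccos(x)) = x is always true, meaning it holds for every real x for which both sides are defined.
Yes, this is an identity.

Claim: cos(arccos(x)) = x.
Reasoning: For -1 ≤ x ≤ 1 (where arccos is defined), arccos(x) is by definition an angle whose cosine equals x. Taking the cosine of that angle returns x. (Note the other order, arccos(cos x) = x, is NOT an identity.)
So the two sides agree for every real x for which both sides are defined.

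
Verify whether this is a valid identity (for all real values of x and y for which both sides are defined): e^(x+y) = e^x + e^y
Claim: e^(x+y) = e^x + e^y.
Test a specific point where both sides are defined: x = 5, y = 3.
LHS = e^(x+y) ≈ 2980.9580
RHS = e^x + e^y ≈ 168.4987
Since 2980.9580 ≠ 168.4987, the equation fails at this point, so it cannot hold for all real values of x and y for which both sides are defined.
The correct rule is e^(x+y) = e^x · e^y (a product, not a sum).

Conclusion: No, this is NOT an identity.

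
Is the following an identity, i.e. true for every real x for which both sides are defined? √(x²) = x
Claim: √(x²) = x.
Test a specific point where both sides are defined: x = -2.
LHS = √(x²) ≈ 2.0000
RHS = x ≈ -2.0000
Since 2.0000 ≠ -2.0000, the equation fails at this point, so it cannot hold for every real x for which both sides are defined.
√(x²) = |x|, which differs from x whenever x < 0 (both sides are defined for every real x).

Conclusion: No, this is NOT an identity.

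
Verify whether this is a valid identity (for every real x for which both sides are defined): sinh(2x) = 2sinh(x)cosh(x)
Yes, this is an identity.

Claim: sinh(2x) = 2sinh(x)cosh(x).
Reasoning: 2sinh(x)cosh(x) = 2 · (e^x - e^-x)/2 · (e^x + e^-x)/2 = (e^(2x) - e^(-2x))/2 = sinh(2x).
So the two sides agree for every real x for which both sides are defined.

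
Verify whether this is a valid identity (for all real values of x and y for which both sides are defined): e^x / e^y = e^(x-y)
Yes, this is an identity.

Claim: e^x / e^y = e^(x-y).
Reasoning: 1/e^y = e^(-y), so e^x / e^y = e^x · e^(-y) = e^(x + (-y)) = e^(x-y) by the product rule for exponents.
So the two sides agree for all real values of x and y for which both sides are defined.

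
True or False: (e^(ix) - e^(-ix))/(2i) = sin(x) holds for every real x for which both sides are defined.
True.

Claim: (e^(ix) - e^(-ix))/(2i) = sin(x).
Reasoning: By Euler's formula e^(ix) = cos(x) + i·sin(x) and e^(-ix) = cos(x) - i·sin(x). Subtracting cancels the cosine terms: e^(ix) - e^(-ix) = 2i·sin(x); divide by 2i.
So the two sides agree for every real x for which both sides are defined.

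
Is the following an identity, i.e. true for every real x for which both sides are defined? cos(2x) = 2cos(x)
No, this is NOT an identity.

Claim: cos(2x) = 2cos(x).
Test a specific point where both sides are defined: x = π/4.
LHS = cos(2x) ≈ 0.0000
RHS = 2cos(x) ≈ 1.4142
Since 0.0000 ≠ 1.4142, the equation fails at this point, so it cannot hold for every real x for which both sides are defined.
The correct double-angle formula is cos(2x) = cos²x - sin²x.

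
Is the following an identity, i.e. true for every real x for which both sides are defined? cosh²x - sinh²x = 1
Claim: cosh²x - sinh²x = 1.
Reasoning: With cosh(x) = (e^x + e^-x)/2 and sinh(x) = (e^x - e^-x)/2: cosh²x = (e^(2x) + 2 + e^(-2x))/4 and sinh²x = (e^(2x) - 2 + e^(-2x))/4. Subtracting leaves 4/4 = 1.
So the two sides agree for every real x for which both sides are defined.

Conclusion: Yes, this is an identity.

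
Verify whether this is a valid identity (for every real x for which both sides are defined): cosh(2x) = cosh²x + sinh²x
Claim: cosh(2x) = cosh²x + sinh²x.
Reasoning: cosh²x = (e^(2x) + 2 + e^(-2x))/4 and sinh²x = (e^(2x) - 2 + e^(-2x))/4. Adding gives (2e^(2x) + 2e^(-2x))/4 = (e^(2x) + e^(-2x))/2 = cosh(2x).
So the two sides agree for every real x for which both sides are defined.

Conclusion: Yes, this is an identity.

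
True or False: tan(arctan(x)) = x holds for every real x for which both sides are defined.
True.

Claim: tan(arctan(x)) = x.
Reasoning: For every real x, arctan(x) is by definition the angle in (-π/2, π/2) whose tangent equals x. Taking the tangent of that angle returns x.
So the two sides agree for every real x for which both sides are defined.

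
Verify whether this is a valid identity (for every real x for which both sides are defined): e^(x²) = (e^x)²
No, this is NOT an identity.

Claim: e^(x²) = (e^x)².
Test a specific point where both sides are defined: x = -2.
LHS = e^(x²) ≈ 54.5982
RHS = (e^x)² ≈ 0.0183
Since 54.5982 ≠ 0.0183, the equation fails at this point, so it cannot hold for every real x for which both sides are defined.
(e^x)² = e^(2x), and 2x ≠ x² in general.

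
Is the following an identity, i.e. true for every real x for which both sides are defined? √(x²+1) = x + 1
Claim: √(x²+1) = x + 1.
Test a specific point where both sides are defined: x = -1.
LHS = √(x²+1) ≈ 1.4142
RHS = x + 1 ≈ 0.0000
Since 1.4142 ≠ 0.0000, the equation fails at this point, so it cannot hold for every real x for which both sides are defined.
(x+1)² = x² + 2x + 1 ≠ x² + 1 unless x = 0.

Conclusion: No, this is NOT an identity.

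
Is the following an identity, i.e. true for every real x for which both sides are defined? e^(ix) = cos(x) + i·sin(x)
Yes, this is an identity.

Claim: e^(ix) = cos(x) + i·sin(x).
Reasoning: Euler's formula. Expand e^(ix) = Σ (ix)^k / k!. Since i² = -1, the even-k terms are Σ (-1)^m x^(2m)/(2m)! = cos(x) and the odd-k terms are i · Σ (-1)^m x^(2m+1)/(2m+1)! = i·sin(x).
So the two sides agree for every real x for which both sides are defined.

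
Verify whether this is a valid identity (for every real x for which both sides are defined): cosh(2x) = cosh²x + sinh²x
Yes, this is an identity.

Claim: cosh(2x) = cosh²x + sinh²x.
Reasoning: cosh²x = (e^(2x) + 2 + e^(-2x))/4 and sinh²x = (e^(2x) - 2 + e^(-2x))/4. Adding gives (2e^(2x) + 2e^(-2x))/4 = (e^(2x) + e^(-2x))/2 = cosh(2x).
So the two sides agree for every real x for which both sides are defined.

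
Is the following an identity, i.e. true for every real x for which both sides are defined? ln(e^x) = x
Claim: ln(e^x) = x.
Reasoning: ln is the inverse of the exponential: ln(e^x) asks for the exponent p with e^p = e^x, and since e^p is one-to-one that exponent is p = x.
So the two sides agree for every real x for which both sides are defined.

Conclusion: Yes, this is an identity.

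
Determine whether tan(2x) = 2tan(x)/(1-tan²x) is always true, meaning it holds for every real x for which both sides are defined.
Yes, this is an identity.

Claim: tan(2x) = 2tan(x)/(1-tan²x).
Reasoning: tan(2x) = sin(2x)/cos(2x) = 2sin(x)cos(x) / (cos²x - sin²x). Divide numerator and denominator by cos²x: 2tan(x) / (1 - tan²x).
So the two sides agree for every real x for which both sides are defined.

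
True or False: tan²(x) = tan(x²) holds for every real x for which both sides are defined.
False.

Claim: tan²(x) = tan(x²).
Test a specific point where both sides are defined: x = π/4.
LHS = tan²(x) ≈ 1.0000
RHS = tan(x²) ≈ 0.7092
Since 1.0000 ≠ 0.7092, the equation fails at this point, so it cannot hold for every real x for which both sides are defined.
tan²(x) means (tan x)², squaring the output; tan(x²) squares the input. These are different functions.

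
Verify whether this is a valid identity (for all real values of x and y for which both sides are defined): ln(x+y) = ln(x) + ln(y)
Claim: ln(x+y) = ln(x) + ln(y).
Test a specific point where both sides are defined: x = 2, y = 1.
LHS = ln(x+y) ≈ 1.0986
RHS = ln(x) + ln(y) ≈ 0.6931
Since 1.0986 ≠ 0.6931, the equation fails at this point, so it cannot hold for all real values of x and y for which both sides are defined.
ln(x) + ln(y) = ln(xy), not ln(x+y).

Conclusion: No, this is NOT an identity.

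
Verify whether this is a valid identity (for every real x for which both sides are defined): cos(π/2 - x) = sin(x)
Claim: cos(π/2 - x) = sin(x).
Reasoning: Use cos(u - v) = cos(u)cos(v) + sin(u)sin(v) with u = π/2, v = x: cos(π/2)cos(x) + sin(π/2)sin(x) = 0·cos(x) + 1·sin(x) = sin(x).
So the two sides agree for every real x for which both sides are defined.

Conclusion: Yes, this is an identity.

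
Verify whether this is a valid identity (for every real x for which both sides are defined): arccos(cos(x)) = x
Claim: arccos(cos(x)) = x.
Test a specific point where both sides are defined: x = -π/2.
LHS = arccos(cos(x)) ≈ 1.5708
RHS = x ≈ -1.5708
Since 1.5708 ≠ -1.5708, the equation fails at this point, so it cannot hold for every real x for which both sides are defined.
arccos only returns values in [0, π], so arccos(cos(x)) = x holds only for x in that interval, not for all real x.

Conclusion: No, this is NOT an identity.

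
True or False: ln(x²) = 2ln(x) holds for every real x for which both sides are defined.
Claim: ln(x²) = 2ln(x).
Reasoning: The right side requires x > 0. For x > 0, x² = (e^(ln x))² = e^(2ln x), so ln(x²) = 2ln(x). (For x < 0 the right side is undefined, so those values are outside the claim.)
So the two sides agree for every real x for which both sides are defined.

Conclusion: True.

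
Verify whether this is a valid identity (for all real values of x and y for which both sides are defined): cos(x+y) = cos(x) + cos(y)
Claim: cos(x+y) = cos(x) + cos(y).
Test a specific point where both sides are defined: x = π, y = -π/2.
LHS = cos(x+y) ≈ 0.0000
RHS = cos(x) + cos(y) ≈ -1.0000
Since 0.0000 ≠ -1.0000, the equation fails at this point, so it cannot hold for all real values of x and y for which both sides are defined.
The correct expansion is cos(x+y) = cos(x)cos(y) - sin(x)sin(y); cosine is not additive.

Conclusion: No, this is NOT an identity.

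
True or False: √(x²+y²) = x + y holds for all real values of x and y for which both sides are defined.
Claim: √(x²+y²) = x + y.
Test a specific point where both sides are defined: x = -1, y = 2.
LHS = √(x²+y²) ≈ 2.2361
RHS = x + y ≈ 1.0000
Since 2.2361 ≠ 1.0000, the equation fails at this point, so it cannot hold for all real values of x and y for which both sides are defined.
(x+y)² = x² + 2xy + y², not x² + y², so the square root does not split this way.

Conclusion: False.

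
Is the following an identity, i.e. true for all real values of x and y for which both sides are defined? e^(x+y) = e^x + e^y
No, this is NOT an identity.

Claim: e^(x+y) = e^x + e^y.
Test a specific point where both sides are defined: x = 3/2, y = 3/2.
LHS = e^(x+y) ≈ 20.0855
RHS = e^x + e^y ≈ 8.9634
Since 20.0855 ≠ 8.9634, the equation fails at this point, so it cannot hold for all real values of x and y for which both sides are defined.
The correct rule is e^(x+y) = e^x · e^y (a product, not a sum).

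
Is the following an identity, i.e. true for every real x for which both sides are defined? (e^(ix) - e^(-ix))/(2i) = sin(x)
Yes, this is an identity.

Claim: (e^(ix) - e^(-ix))/(2i) = sin(x).
Reasoning: By Euler's formula e^(ix) = cos(x) + i·sin(x) and e^(-ix) = cos(x) - i·sin(x). Subtracting cancels the cosine terms: e^(ix) - e^(-ix) = 2i·sin(x); divide by 2i.
So the two sides agree for every real x for which both sides are defined.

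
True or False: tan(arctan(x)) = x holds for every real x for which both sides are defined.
True.

Claim: tan(arctan(x)) = x.
Reasoning: For every real x, arctan(x) is by definition the angle in (-π/2, π/2) whose tangent equals x. Taking the tangent of that angle returns x.
So the two sides agree for every real x for which both sides are defined.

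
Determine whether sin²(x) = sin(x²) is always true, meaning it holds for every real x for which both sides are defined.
No, this is NOT an identity.

Claim: sin²(x) = sin(x²).
Test a specific point where both sides are defined: x = π.
LHS = sin²(x) ≈ 0.0000
RHS = sin(x²) ≈ -0.4303
Since 0.0000 ≠ -0.4303, the equation fails at this point, so it cannot hold for every real x for which both sides are defined.
sin²(x) means (sin x)², squaring the output; sin(x²) squares the input. These are different functions.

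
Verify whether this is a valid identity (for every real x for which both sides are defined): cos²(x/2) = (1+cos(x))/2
Yes, this is an identity.

Claim: cos²(x/2) = (1+cos(x))/2.
Reasoning: Use cos(2θ) = 2cos²θ - 1 with θ = x/2: cos(x) = 2cos²(x/2) - 1. Solving for cos²(x/2) gives (1 + cos(x))/2.
So the two sides agree for every real x for which both sides are defined.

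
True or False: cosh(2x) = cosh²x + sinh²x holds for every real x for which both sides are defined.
Claim: cosh(2x) = cosh²x + sinh²x.
Reasoning: cosh²x = (e^(2x) + 2 + e^(-2x))/4 and sinh²x = (e^(2x) - 2 + e^(-2x))/4. Adding gives (2e^(2x) + 2e^(-2x))/4 = (e^(2x) + e^(-2x))/2 = cosh(2x).
So the two sides agree for every real x for which both sides are defined.

Conclusion: True.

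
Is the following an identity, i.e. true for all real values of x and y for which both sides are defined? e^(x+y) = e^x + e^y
Claim: e^(x+y) = e^x + e^y.
Test a specific point where both sides are defined: x = -1, y = 1.
LHS = e^(x+y) ≈ 1.0000
RHS = e^x + e^y ≈ 3.0862
Since 1.0000 ≠ 3.0862, the equation fails at this point, so it cannot hold for all real values of x and y for which both sides are defined.
The correct rule is e^(x+y) = e^x · e^y (a product, not a sum).

Conclusion: No, this is NOT an identity.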